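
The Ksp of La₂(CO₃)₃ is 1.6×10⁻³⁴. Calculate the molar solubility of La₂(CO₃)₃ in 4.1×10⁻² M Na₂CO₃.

7.6×10⁻¹⁶ M

La₂(CO₃)₃(s) ⇌ 2 La³⁺(aq) + 3 CO₃²⁻(aq)
With CO₃²⁻ already at 4.1×10⁻² M and s small, take [CO₃²⁻] ≈ 4.1×10⁻² M and [La³⁺] = 2s.
Ksp = [La³⁺]^2[CO₃²⁻]^3 = (2s)^2(4.1×10⁻²)^3
(2s)^2 = 1.6×10⁻³⁴ / (4.1×10⁻²)^3 = 2.3×10⁻³⁰
s = 7.6×10⁻¹⁶ M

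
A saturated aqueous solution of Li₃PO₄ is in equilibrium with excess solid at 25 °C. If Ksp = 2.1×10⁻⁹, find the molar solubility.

Li₃PO₄(s) ⇌ 3 Li⁺(aq) + PO₄³⁻(aq)
If s mol/L of Li₃PO₄ dissolves, [Li⁺] = 3s and [PO₄³⁻] = s.
Ksp = [Li⁺]^3[PO₄³⁻] = (3s)^3 · s = 27s^4
27s^4 = 2.1×10⁻⁹  ⇒  s^4 = 7.8×10⁻¹¹
s = 3.0×10⁻³ mol/L

3.0×10⁻³ M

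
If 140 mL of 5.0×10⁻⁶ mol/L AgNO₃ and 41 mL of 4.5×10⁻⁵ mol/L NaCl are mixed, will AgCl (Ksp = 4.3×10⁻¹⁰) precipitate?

The combined volume is 181 mL.
[Ag⁺] = (5.0×10⁻⁶)(140)/181 = 3.9×10⁻⁶ mol/L
[Cl⁻] = (4.5×10⁻⁵)(41)/181 = 1.0×10⁻⁵ mol/L
Q = [Ag⁺][Cl⁻] = 3.9×10⁻¹¹
Q = 3.9×10⁻¹¹ < Ksp = 4.3×10⁻¹⁰, so the solution is unsaturated and no precipitate forms.

No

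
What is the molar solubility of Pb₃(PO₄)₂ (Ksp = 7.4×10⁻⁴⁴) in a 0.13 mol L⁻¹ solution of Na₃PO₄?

5.5×10⁻¹⁵ M

Pb₃(PO₄)₂(s) ⇌ 3 Pb²⁺(aq) + 2 PO₄³⁻(aq)
Let s be the solubility of Pb₃(PO₄)₂ here. The common ion gives [PO₄³⁻] ≈ 0.13 mol L⁻¹, and [Pb²⁺] = 3s.
Ksp = [Pb²⁺]^3[PO₄³⁻]^2 = (3s)^3(0.13)^2
(3s)^3 = 7.4×10⁻⁴⁴ / (0.13)^2 = 4.4×10⁻⁴²
s = 5.5×10⁻¹⁵ mol L⁻¹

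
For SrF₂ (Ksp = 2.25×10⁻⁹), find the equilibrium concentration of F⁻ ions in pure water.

1.65×10⁻³ M

SrF₂(s) ⇌ Sr²⁺(aq) + 2 F⁻(aq)
Let s be the molar solubility. Then [Sr²⁺] = s and [F⁻] = 2s.
Ksp = [Sr²⁺][F⁻]^2 = s · (2s)^2 = 4s^3 = 2.25×10⁻⁹
s = 8.25×10⁻⁴ mol L⁻¹
[F⁻] = 2s = 1.65×10⁻³ mol L⁻¹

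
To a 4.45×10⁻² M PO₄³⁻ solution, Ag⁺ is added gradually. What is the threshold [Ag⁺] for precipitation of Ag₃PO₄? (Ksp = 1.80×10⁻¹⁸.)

3.43×10⁻⁶ M

Each salt precipitates once Q = Ksp for that salt.
Ag₃PO₄(s) ⇌ 3 Ag⁺(aq) + PO₄³⁻(aq)
Ksp = [Ag⁺]^3[PO₄³⁻] = [Ag⁺]^3(4.45×10⁻²)
[Ag⁺]^3 = 1.80×10⁻¹⁸ / (4.45×10⁻²) = 4.04×10⁻¹⁷
[Ag⁺] = 3.43×10⁻⁶ M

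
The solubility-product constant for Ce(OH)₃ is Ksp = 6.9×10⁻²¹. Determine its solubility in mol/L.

Ce(OH)₃(s) ⇌ Ce³⁺(aq) + 3 OH⁻(aq)
For each mole of Ce(OH)₃ that dissolves per liter, [Ce³⁺] = s and [OH⁻] = 3s; let s denote this solubility.
Ksp = [Ce³⁺][OH⁻]^3 = s · (3s)^3 = 27s^4
27s^4 = 6.9×10⁻²¹  ⇒  s^4 = 2.6×10⁻²²
s = 4.0×10⁻⁶ mol/L

4.0×10⁻⁶ M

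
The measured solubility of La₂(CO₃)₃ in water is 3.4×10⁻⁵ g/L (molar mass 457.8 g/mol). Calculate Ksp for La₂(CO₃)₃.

s = (3.4×10⁻⁵ g L⁻¹)/(457.8 g mol⁻¹) = 7.427×10⁻⁸ M
La₂(CO₃)₃(s) ⇌ 2 La³⁺(aq) + 3 CO₃²⁻(aq)
With molar solubility s: [La³⁺] = 2s, [CO₃²⁻] = 3s.
Ksp = [La³⁺]^2[CO₃²⁻]^3 = (2s)^2 · (3s)^3 = 108s^5
Ksp = 108 × (7.427×10⁻⁸)^5 = 2.4×10⁻³⁴

Ksp = 2.4×10⁻³⁴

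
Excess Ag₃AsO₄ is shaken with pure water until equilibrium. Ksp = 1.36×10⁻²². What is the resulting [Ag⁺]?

Ag₃AsO₄(s) ⇌ 3 Ag⁺(aq) + AsO₄³⁻(aq)
For each mole of Ag₃AsO₄ that dissolves per liter, [Ag⁺] = 3s and [AsO₄³⁻] = s; let s denote this solubility.
Ksp = [Ag⁺]^3[AsO₄³⁻] = (3s)^3 · s = 27s^4 = 1.36×10⁻²²
s = 1.50×10⁻⁶ mol L⁻¹
[Ag⁺] = 3s = 4.49×10⁻⁶ mol L⁻¹

4.49×10⁻⁶ M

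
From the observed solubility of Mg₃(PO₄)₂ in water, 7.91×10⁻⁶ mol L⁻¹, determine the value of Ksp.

Ksp = 3.34×10⁻²⁴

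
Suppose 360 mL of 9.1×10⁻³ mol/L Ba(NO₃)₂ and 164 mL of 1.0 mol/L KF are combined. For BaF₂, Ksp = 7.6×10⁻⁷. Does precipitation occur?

Yes

The combined volume is 524 mL.
[Ba²⁺] = (9.1×10⁻³)(360)/524 = 6.3×10⁻³ mol/L
[F⁻] = (1.0)(164)/524 = 0.31 mol/L
Q = [Ba²⁺][F⁻]^2 = 6.1×10⁻⁴
Because Q > Ksp (6.1×10⁻⁴ vs 7.6×10⁻⁷), a precipitate of BaF₂ forms.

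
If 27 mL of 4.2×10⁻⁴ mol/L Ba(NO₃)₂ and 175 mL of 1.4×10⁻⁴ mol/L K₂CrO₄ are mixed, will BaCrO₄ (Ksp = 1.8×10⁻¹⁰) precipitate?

After mixing, V = 27 mL + 175 mL = 202 mL.
[Ba²⁺] = (4.2×10⁻⁴)(27)/202 = 5.6×10⁻⁵ mol/L
[CrO₄²⁻] = (1.4×10⁻⁴)(175)/202 = 1.2×10⁻⁴ mol/L
Q = [Ba²⁺][CrO₄²⁻] = 6.8×10⁻⁹
Because Q > Ksp (6.8×10⁻⁹ vs 1.8×10⁻¹⁰), a precipitate of BaCrO₄ forms.

Yes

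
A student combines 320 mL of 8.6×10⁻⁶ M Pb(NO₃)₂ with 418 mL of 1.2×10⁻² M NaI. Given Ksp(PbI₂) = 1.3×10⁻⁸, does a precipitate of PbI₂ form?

No

After mixing, V = 320 mL + 418 mL = 738 mL.
[Pb²⁺] = (8.6×10⁻⁶)(320)/738 = 3.7×10⁻⁶ M
[I⁻] = (1.2×10⁻²)(418)/738 = 6.8×10⁻³ M
Q = [Pb²⁺][I⁻]^2 = 1.7×10⁻¹⁰
Since Q (1.7×10⁻¹⁰) is less than Ksp (1.3×10⁻⁸), no PbI₂ precipitates.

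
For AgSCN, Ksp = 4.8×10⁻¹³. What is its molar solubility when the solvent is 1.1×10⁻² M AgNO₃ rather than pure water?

AgSCN(s) ⇌ Ag⁺(aq) + SCN⁻(aq)
With Ag⁺ already at 1.1×10⁻² M and s small, take [Ag⁺] ≈ 1.1×10⁻² M and [SCN⁻] = s.
Ksp = [Ag⁺][SCN⁻] = (1.1×10⁻²)s
s = 4.8×10⁻¹³ / (1.1×10⁻²) = 4.4×10⁻¹¹
s = 4.4×10⁻¹¹ M

4.4×10⁻¹¹ M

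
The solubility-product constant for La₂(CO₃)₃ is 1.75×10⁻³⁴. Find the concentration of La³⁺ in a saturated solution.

La₂(CO₃)₃(s) ⇌ 2 La³⁺(aq) + 3 CO₃²⁻(aq)
Call the molar solubility s, so that [La³⁺] = 2s and [CO₃²⁻] = 3s.
Ksp = [La³⁺]^2[CO₃²⁻]^3 = (2s)^2 · (3s)^3 = 108s^5 = 1.75×10⁻³⁴
s = 6.95×10⁻⁸ mol L⁻¹
[La³⁺] = 2s = 1.39×10⁻⁷ mol L⁻¹

1.39×10⁻⁷ M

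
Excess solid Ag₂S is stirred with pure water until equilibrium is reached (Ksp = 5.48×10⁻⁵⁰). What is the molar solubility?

2.39×10⁻¹⁷ M

Ag₂S(s) ⇌ 2 Ag⁺(aq) + S²⁻(aq)
For each mole of Ag₂S that dissolves per liter, [Ag⁺] = 2s and [S²⁻] = s; let s denote this solubility.
Ksp = [Ag⁺]^2[S²⁻] = (2s)^2 · s = 4s^3
4s^3 = 5.48×10⁻⁵⁰  ⇒  s^3 = 1.37×10⁻⁵⁰
s = 2.39×10⁻¹⁷ M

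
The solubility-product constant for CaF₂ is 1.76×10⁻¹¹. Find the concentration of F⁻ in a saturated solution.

3.28×10⁻⁴ M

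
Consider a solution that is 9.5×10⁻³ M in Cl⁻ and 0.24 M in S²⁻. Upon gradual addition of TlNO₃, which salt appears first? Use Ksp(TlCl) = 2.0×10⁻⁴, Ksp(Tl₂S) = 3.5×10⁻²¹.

Tl₂S

A salt starts to precipitate once the ion product Q reaches its Ksp.
For TlCl: [Tl⁺] = (Ksp/[Cl⁻]) = 2.1×10⁻² M
For Tl₂S: [Tl⁺] = (Ksp/[S²⁻])^(1/2) = 1.2×10⁻¹⁰ M
The smaller threshold [Tl⁺] is reached first, so Tl₂S precipitates first.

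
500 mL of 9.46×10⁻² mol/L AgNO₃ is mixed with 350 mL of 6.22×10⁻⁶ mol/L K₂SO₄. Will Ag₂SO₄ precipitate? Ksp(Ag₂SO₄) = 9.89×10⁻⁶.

No

After mixing, V = 500 mL + 350 mL = 850 mL.
[Ag⁺] = (9.46×10⁻²)(500)/850 = 5.56×10⁻² mol/L
[SO₄²⁻] = (6.22×10⁻⁶)(350)/850 = 2.56×10⁻⁶ mol/L
Q = [Ag⁺]^2[SO₄²⁻] = 7.93×10⁻⁹
Q < Ksp (7.93×10⁻⁹ vs 9.89×10⁻⁶); the solution remains unsaturated and no precipitate forms.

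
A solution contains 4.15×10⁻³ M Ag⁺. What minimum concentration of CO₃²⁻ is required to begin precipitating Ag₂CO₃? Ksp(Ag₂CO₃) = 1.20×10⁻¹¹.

Precipitation of each salt begins when its ion product equals Ksp.
Ag₂CO₃(s) ⇌ 2 Ag⁺(aq) + CO₃²⁻(aq)
Ksp = [Ag⁺]^2[CO₃²⁻] = [CO₃²⁻](4.15×10⁻³)^2
[CO₃²⁻] = 1.20×10⁻¹¹ / (4.15×10⁻³)^2 = 6.97×10⁻⁷
[CO₃²⁻] = 6.97×10⁻⁷ M

6.97×10⁻⁷ M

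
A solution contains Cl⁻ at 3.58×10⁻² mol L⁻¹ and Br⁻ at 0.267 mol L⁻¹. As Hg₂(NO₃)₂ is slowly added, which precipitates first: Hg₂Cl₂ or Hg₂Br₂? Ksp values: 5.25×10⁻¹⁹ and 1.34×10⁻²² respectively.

Hg₂Br₂

Precipitation of each salt begins when its ion product equals Ksp.
For Hg₂Cl₂: [Hg₂²⁺] = (Ksp/[Cl⁻]^2) = 4.10×10⁻¹⁶ mol L⁻¹
For Hg₂Br₂: [Hg₂²⁺] = (Ksp/[Br⁻]^2) = 1.88×10⁻²¹ mol L⁻¹
Since Hg₂Br₂ needs less Hg₂²⁺ to reach saturation, it precipitates first.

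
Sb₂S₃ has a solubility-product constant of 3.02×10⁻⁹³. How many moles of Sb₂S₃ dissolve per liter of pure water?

1.23×10⁻¹⁹ M

Sb₂S₃(s) ⇌ 2 Sb³⁺(aq) + 3 S²⁻(aq)
For each mole of Sb₂S₃ that dissolves per liter, [Sb³⁺] = 2s and [S²⁻] = 3s; let s denote this solubility.
Ksp = [Sb³⁺]^2[S²⁻]^3 = (2s)^2 · (3s)^3 = 108s^5
108s^5 = 3.02×10⁻⁹³  ⇒  s^5 = 2.80×10⁻⁹⁵
s = 1.23×10⁻¹⁹ mol L⁻¹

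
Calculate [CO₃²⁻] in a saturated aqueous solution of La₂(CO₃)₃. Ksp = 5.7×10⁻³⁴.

La₂(CO₃)₃(s) ⇌ 2 La³⁺(aq) + 3 CO₃²⁻(aq)
If s mol/L of La₂(CO₃)₃ dissolves, [La³⁺] = 2s and [CO₃²⁻] = 3s.
Ksp = [La³⁺]^2[CO₃²⁻]^3 = (2s)^2 · (3s)^3 = 108s^5 = 5.7×10⁻³⁴
s = 8.8×10⁻⁸ mol/L
[CO₃²⁻] = 3s = 2.6×10⁻⁷ mol/L

2.6×10⁻⁷ M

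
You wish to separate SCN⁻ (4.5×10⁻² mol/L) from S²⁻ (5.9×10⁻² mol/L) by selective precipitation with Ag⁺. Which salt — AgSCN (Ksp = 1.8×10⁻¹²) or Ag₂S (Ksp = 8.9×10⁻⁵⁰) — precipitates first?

Precipitation begins when Q = Ksp.
For AgSCN: [Ag⁺] = (Ksp/[SCN⁻]) = 4.0×10⁻¹¹ mol/L
For Ag₂S: [Ag⁺] = (Ksp/[S²⁻])^(1/2) = 1.2×10⁻²⁴ mol/L
Since Ag₂S needs less Ag⁺ to reach saturation, it precipitates first.

Ag₂S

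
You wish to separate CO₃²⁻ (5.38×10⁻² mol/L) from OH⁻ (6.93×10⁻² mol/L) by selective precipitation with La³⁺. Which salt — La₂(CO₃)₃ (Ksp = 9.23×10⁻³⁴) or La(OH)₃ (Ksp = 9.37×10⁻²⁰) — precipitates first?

La(OH)₃

Precipitation begins when Q = Ksp.
For La₂(CO₃)₃: [La³⁺] = (Ksp/[CO₃²⁻]^3)^(1/2) = 2.43×10⁻¹⁵ mol/L
For La(OH)₃: [La³⁺] = (Ksp/[OH⁻]^3) = 2.82×10⁻¹⁶ mol/L
Since La(OH)₃ needs less La³⁺ to reach saturation, it precipitates first.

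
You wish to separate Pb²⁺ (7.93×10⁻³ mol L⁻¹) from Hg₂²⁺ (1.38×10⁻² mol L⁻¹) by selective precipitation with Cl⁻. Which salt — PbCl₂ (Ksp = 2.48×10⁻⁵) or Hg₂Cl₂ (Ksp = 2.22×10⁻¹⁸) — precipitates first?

Hg₂Cl₂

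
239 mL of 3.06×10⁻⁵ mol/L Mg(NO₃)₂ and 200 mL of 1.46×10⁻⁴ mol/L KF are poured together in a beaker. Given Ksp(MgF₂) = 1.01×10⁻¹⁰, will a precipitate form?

After mixing, V = 239 mL + 200 mL = 439 mL.
[Mg²⁺] = (3.06×10⁻⁵)(239)/439 = 1.67×10⁻⁵ mol/L
[F⁻] = (1.46×10⁻⁴)(200)/439 = 6.65×10⁻⁵ mol/L
Q = [Mg²⁺][F⁻]^2 = 7.37×10⁻¹⁴
Q < Ksp (7.37×10⁻¹⁴ vs 1.01×10⁻¹⁰); the solution remains unsaturated and no precipitate forms.

No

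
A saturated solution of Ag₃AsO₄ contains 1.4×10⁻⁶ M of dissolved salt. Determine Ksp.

Ksp = 1.0×10⁻²²

Ag₃AsO₄(s) ⇌ 3 Ag⁺(aq) + AsO₄³⁻(aq)
With molar solubility s: [Ag⁺] = 3s, [AsO₄³⁻] = s.
Ksp = [Ag⁺]^3[AsO₄³⁻] = (3s)^3 · s = 27s^4
Ksp = 27 × (1.4×10⁻⁶)^4 = 1.0×10⁻²²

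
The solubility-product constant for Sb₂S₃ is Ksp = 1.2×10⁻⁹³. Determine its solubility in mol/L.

1.0×10⁻¹⁹ M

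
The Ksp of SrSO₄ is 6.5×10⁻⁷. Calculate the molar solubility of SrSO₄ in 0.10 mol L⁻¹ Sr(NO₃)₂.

6.5×10⁻⁶ M

SrSO₄(s) ⇌ Sr²⁺(aq) + SO₄²⁻(aq)
The solution already contains Sr²⁺ at 0.10 mol L⁻¹. Let s be the molar solubility of SrSO₄.
[Sr²⁺] ≈ 0.10 mol L⁻¹ (common ion dominates); [SO₄²⁻] = s.
Ksp = [Sr²⁺][SO₄²⁻] = (0.10)s
s = 6.5×10⁻⁷ / (0.10) = 6.5×10⁻⁶
s = 6.5×10⁻⁶ mol L⁻¹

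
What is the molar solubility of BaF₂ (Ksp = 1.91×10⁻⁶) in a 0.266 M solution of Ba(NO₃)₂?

1.34×10⁻³ M

BaF₂(s) ⇌ Ba²⁺(aq) + 2 F⁻(aq)
Ba²⁺ is already present at 0.266 M. If s mol/L of BaF₂ dissolves, [F⁻] = 2s while [Ba²⁺] ≈ 0.266 M.
Ksp = [Ba²⁺][F⁻]^2 = (0.266)(2s)^2
(2s)^2 = 1.91×10⁻⁶ / (0.266) = 7.18×10⁻⁶
s = 1.34×10⁻³ M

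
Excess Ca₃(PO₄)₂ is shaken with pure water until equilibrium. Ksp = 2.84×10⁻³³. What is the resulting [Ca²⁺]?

Ca₃(PO₄)₂(s) ⇌ 3 Ca²⁺(aq) + 2 PO₄³⁻(aq)
With molar solubility s: [Ca²⁺] = 3s, [PO₄³⁻] = 2s.
Ksp = [Ca²⁺]^3[PO₄³⁻]^2 = (3s)^3 · (2s)^2 = 108s^5 = 2.84×10⁻³³
s = 1.21×10⁻⁷ mol/L
[Ca²⁺] = 3s = 3.64×10⁻⁷ mol/L

3.64×10⁻⁷ M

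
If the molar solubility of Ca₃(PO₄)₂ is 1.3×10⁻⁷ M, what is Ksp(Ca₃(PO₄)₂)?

Ca₃(PO₄)₂(s) ⇌ 3 Ca²⁺(aq) + 2 PO₄³⁻(aq)
With molar solubility s: [Ca²⁺] = 3s, [PO₄³⁻] = 2s.
Ksp = [Ca²⁺]^3[PO₄³⁻]^2 = (3s)^3 · (2s)^2 = 108s^5
Ksp = 108 × (1.3×10⁻⁷)^5 = 4.0×10⁻³³

Ksp = 4.0×10⁻³³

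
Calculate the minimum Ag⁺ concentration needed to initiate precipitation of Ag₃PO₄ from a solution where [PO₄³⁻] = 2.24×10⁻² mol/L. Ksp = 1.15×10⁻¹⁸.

3.72×10⁻⁶ M

A salt starts to precipitate once the ion product Q reaches its Ksp.
Ag₃PO₄(s) ⇌ 3 Ag⁺(aq) + PO₄³⁻(aq)
Ksp = [Ag⁺]^3[PO₄³⁻] = [Ag⁺]^3(2.24×10⁻²)
[Ag⁺]^3 = 1.15×10⁻¹⁸ / (2.24×10⁻²) = 5.13×10⁻¹⁷
[Ag⁺] = 3.72×10⁻⁶ mol/L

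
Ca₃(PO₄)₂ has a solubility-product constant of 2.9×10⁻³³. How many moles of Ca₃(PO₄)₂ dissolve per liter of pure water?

Ca₃(PO₄)₂(s) ⇌ 3 Ca²⁺(aq) + 2 PO₄³⁻(aq)
For each mole of Ca₃(PO₄)₂ that dissolves per liter, [Ca²⁺] = 3s and [PO₄³⁻] = 2s; let s denote this solubility.
Ksp = [Ca²⁺]^3[PO₄³⁻]^2 = (3s)^3 · (2s)^2 = 108s^5
108s^5 = 2.9×10⁻³³  ⇒  s^5 = 2.7×10⁻³⁵
Taking the 5th root, s = 1.2×10⁻⁷ mol/L.

1.2×10⁻⁷ M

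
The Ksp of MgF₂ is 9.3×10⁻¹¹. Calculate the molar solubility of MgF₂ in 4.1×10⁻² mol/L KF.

5.5×10⁻⁸ M

MgF₂(s) ⇌ Mg²⁺(aq) + 2 F⁻(aq)
Let s be the solubility of MgF₂ here. The common ion gives [F⁻] ≈ 4.1×10⁻² mol/L, and [Mg²⁺] = s.
Ksp = [Mg²⁺][F⁻]^2 = s(4.1×10⁻²)^2
s = 9.3×10⁻¹¹ / (4.1×10⁻²)^2 = 5.5×10⁻⁸
s = 5.5×10⁻⁸ mol/L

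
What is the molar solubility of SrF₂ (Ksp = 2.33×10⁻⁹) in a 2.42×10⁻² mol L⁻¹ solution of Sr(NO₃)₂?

1.55×10⁻⁴ M

SrF₂(s) ⇌ Sr²⁺(aq) + 2 F⁻(aq)
Sr²⁺ is already present at 2.42×10⁻² mol L⁻¹. If s mol/L of SrF₂ dissolves, [F⁻] = 2s while [Sr²⁺] ≈ 2.42×10⁻² mol L⁻¹.
Ksp = [Sr²⁺][F⁻]^2 = (2.42×10⁻²)(2s)^2
(2s)^2 = 2.33×10⁻⁹ / (2.42×10⁻²) = 9.63×10⁻⁸
s = 1.55×10⁻⁴ mol L⁻¹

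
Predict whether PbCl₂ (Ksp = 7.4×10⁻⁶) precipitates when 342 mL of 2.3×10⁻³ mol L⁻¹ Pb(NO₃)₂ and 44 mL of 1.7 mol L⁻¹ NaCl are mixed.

The combined volume is 386 mL.
[Pb²⁺] = (2.3×10⁻³)(342)/386 = 2.0×10⁻³ mol L⁻¹
[Cl⁻] = (1.7)(44)/386 = 0.19 mol L⁻¹
Q = [Pb²⁺][Cl⁻]^2 = 7.7×10⁻⁵
Since Q (7.7×10⁻⁵) exceeds Ksp (7.4×10⁻⁶), PbCl₂ will precipitate.

Yes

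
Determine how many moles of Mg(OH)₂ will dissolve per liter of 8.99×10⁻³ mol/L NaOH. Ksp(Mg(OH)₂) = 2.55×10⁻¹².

Mg(OH)₂(s) ⇌ Mg²⁺(aq) + 2 OH⁻(aq)
The solution already contains OH⁻ at 8.99×10⁻³ mol/L. Let s be the molar solubility of Mg(OH)₂.
[OH⁻] ≈ 8.99×10⁻³ mol/L (common ion dominates); [Mg²⁺] = s.
Ksp = [Mg²⁺][OH⁻]^2 = s(8.99×10⁻³)^2
s = 2.55×10⁻¹² / (8.99×10⁻³)^2 = 3.16×10⁻⁸
s = 3.16×10⁻⁸ mol/L

3.16×10⁻⁸ M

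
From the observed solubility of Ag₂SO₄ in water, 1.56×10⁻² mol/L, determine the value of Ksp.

Ksp = 1.52×10⁻⁵

Ag₂SO₄(s) ⇌ 2 Ag⁺(aq) + SO₄²⁻(aq)
With molar solubility s: [Ag⁺] = 2s, [SO₄²⁻] = s.
Ksp = [Ag⁺]^2[SO₄²⁻] = (2s)^2 · s = 4s^3
Ksp = 4 × (1.56×10⁻²)^3 = 1.52×10⁻⁵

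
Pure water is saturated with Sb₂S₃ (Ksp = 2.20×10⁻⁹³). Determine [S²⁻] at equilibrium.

Sb₂S₃(s) ⇌ 2 Sb³⁺(aq) + 3 S²⁻(aq)
With molar solubility s: [Sb³⁺] = 2s, [S²⁻] = 3s.
Ksp = [Sb³⁺]^2[S²⁻]^3 = (2s)^2 · (3s)^3 = 108s^5 = 2.20×10⁻⁹³
s = 1.15×10⁻¹⁹ mol L⁻¹
[S²⁻] = 3s = 3.46×10⁻¹⁹ mol L⁻¹

3.46×10⁻¹⁹ M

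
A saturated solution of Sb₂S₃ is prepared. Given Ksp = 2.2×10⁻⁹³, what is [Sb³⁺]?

2.3×10⁻¹⁹ M

Sb₂S₃(s) ⇌ 2 Sb³⁺(aq) + 3 S²⁻(aq)
Let s be the molar solubility. Then [Sb³⁺] = 2s and [S²⁻] = 3s.
Ksp = [Sb³⁺]^2[S²⁻]^3 = (2s)^2 · (3s)^3 = 108s^5 = 2.2×10⁻⁹³
s = 1.2×10⁻¹⁹ M
[Sb³⁺] = 2s = 2.3×10⁻¹⁹ M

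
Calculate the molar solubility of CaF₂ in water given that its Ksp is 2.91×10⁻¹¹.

1.94×10⁻⁴ M

CaF₂(s) ⇌ Ca²⁺(aq) + 2 F⁻(aq)
Call the molar solubility s, so that [Ca²⁺] = s and [F⁻] = 2s.
Ksp = [Ca²⁺][F⁻]^2 = s · (2s)^2 = 4s^3
4s^3 = 2.91×10⁻¹¹  ⇒  s^3 = 7.28×10⁻¹²
s = 1.94×10⁻⁴ M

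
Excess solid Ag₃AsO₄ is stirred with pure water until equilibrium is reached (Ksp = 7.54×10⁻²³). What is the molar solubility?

1.29×10⁻⁶ M

Ag₃AsO₄(s) ⇌ 3 Ag⁺(aq) + AsO₄³⁻(aq)
Let s be the molar solubility. Then [Ag⁺] = 3s and [AsO₄³⁻] = s.
Ksp = [Ag⁺]^3[AsO₄³⁻] = (3s)^3 · s = 27s^4
27s^4 = 7.54×10⁻²³  ⇒  s^4 = 2.79×10⁻²⁴
s = (2.79×10⁻²⁴)^(1/4) = 1.29×10⁻⁶ M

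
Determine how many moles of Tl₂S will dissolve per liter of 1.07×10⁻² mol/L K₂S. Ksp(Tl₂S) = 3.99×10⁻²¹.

3.05×10⁻¹⁰ M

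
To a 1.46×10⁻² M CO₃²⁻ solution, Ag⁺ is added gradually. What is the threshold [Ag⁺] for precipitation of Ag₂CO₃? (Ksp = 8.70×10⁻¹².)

2.44×10⁻⁵ M

Each salt precipitates once Q = Ksp for that salt.
Ag₂CO₃(s) ⇌ 2 Ag⁺(aq) + CO₃²⁻(aq)
Ksp = [Ag⁺]^2[CO₃²⁻] = [Ag⁺]^2(1.46×10⁻²)
[Ag⁺]^2 = 8.70×10⁻¹² / (1.46×10⁻²) = 5.96×10⁻¹⁰
[Ag⁺] = 2.44×10⁻⁵ M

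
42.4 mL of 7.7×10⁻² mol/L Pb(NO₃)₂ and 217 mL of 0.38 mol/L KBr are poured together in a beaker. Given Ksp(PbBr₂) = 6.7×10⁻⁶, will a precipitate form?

Yes

The combined volume is 259.4 mL.
[Pb²⁺] = (7.7×10⁻²)(42.4)/259.4 = 1.3×10⁻² mol/L
[Br⁻] = (0.38)(217)/259.4 = 0.32 mol/L
Q = [Pb²⁺][Br⁻]^2 = 1.3×10⁻³
Because Q > Ksp (1.3×10⁻³ vs 6.7×10⁻⁶), a precipitate of PbBr₂ forms.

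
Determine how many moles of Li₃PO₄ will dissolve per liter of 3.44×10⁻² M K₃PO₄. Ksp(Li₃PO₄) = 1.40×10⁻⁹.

Li₃PO₄(s) ⇌ 3 Li⁺(aq) + PO₄³⁻(aq)
The solution already contains PO₄³⁻ at 3.44×10⁻² M. Let s be the molar solubility of Li₃PO₄.
[PO₄³⁻] ≈ 3.44×10⁻² M (common ion dominates); [Li⁺] = 3s.
Ksp = [Li⁺]^3[PO₄³⁻] = (3s)^3(3.44×10⁻²)
(3s)^3 = 1.40×10⁻⁹ / (3.44×10⁻²) = 4.07×10⁻⁸
s = 1.15×10⁻³ M

1.15×10⁻³ M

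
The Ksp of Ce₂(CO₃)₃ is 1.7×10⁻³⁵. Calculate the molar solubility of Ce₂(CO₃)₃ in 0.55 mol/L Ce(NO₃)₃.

1.3×10⁻¹² M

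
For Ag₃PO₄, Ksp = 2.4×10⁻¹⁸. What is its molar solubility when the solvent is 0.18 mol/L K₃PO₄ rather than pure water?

Ag₃PO₄(s) ⇌ 3 Ag⁺(aq) + PO₄³⁻(aq)
With PO₄³⁻ already at 0.18 mol/L and s small, take [PO₄³⁻] ≈ 0.18 mol/L and [Ag⁺] = 3s.
Ksp = [Ag⁺]^3[PO₄³⁻] = (3s)^3(0.18)
(3s)^3 = 2.4×10⁻¹⁸ / (0.18) = 1.3×10⁻¹⁷
s = 7.9×10⁻⁷ mol/L

7.9×10⁻⁷ M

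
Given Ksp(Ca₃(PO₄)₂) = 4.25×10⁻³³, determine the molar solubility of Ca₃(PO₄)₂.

Ca₃(PO₄)₂(s) ⇌ 3 Ca²⁺(aq) + 2 PO₄³⁻(aq)
Call the molar solubility s, so that [Ca²⁺] = 3s and [PO₄³⁻] = 2s.
Ksp = [Ca²⁺]^3[PO₄³⁻]^2 = (3s)^3 · (2s)^2 = 108s^5
108s^5 = 4.25×10⁻³³  ⇒  s^5 = 3.94×10⁻³⁵
Taking the 5th root, s = 1.32×10⁻⁷ M.

1.32×10⁻⁷ M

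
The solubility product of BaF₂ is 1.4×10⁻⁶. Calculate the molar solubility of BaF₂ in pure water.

BaF₂(s) ⇌ Ba²⁺(aq) + 2 F⁻(aq)
Call the molar solubility s, so that [Ba²⁺] = s and [F⁻] = 2s.
Ksp = [Ba²⁺][F⁻]^2 = s · (2s)^2 = 4s^3
4s^3 = 1.4×10⁻⁶  ⇒  s^3 = 3.5×10⁻⁷
s = (3.5×10⁻⁷)^(1/3) = 7.0×10⁻³ mol/L

7.0×10⁻³ M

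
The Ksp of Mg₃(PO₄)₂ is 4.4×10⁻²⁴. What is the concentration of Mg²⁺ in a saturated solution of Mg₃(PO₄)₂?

2.5×10⁻⁵ M

Mg₃(PO₄)₂(s) ⇌ 3 Mg²⁺(aq) + 2 PO₄³⁻(aq)
Let s be the molar solubility. Then [Mg²⁺] = 3s and [PO₄³⁻] = 2s.
Ksp = [Mg²⁺]^3[PO₄³⁻]^2 = (3s)^3 · (2s)^2 = 108s^5 = 4.4×10⁻²⁴
s = 8.4×10⁻⁶ M
[Mg²⁺] = 3s = 2.5×10⁻⁵ M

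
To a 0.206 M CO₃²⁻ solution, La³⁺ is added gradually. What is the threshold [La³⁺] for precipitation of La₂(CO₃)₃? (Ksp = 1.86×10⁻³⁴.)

Precipitation of each salt begins when its ion product equals Ksp.
La₂(CO₃)₃(s) ⇌ 2 La³⁺(aq) + 3 CO₃²⁻(aq)
Ksp = [La³⁺]^2[CO₃²⁻]^3 = [La³⁺]^2(0.206)^3
[La³⁺]^2 = 1.86×10⁻³⁴ / (0.206)^3 = 2.13×10⁻³²
[La³⁺] = 1.46×10⁻¹⁶ M

1.46×10⁻¹⁶ M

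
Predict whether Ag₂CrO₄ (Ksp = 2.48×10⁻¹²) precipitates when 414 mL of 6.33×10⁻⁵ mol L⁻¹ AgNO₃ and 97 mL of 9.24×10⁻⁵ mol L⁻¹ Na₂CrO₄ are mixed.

No

The combined volume is 511 mL.
[Ag⁺] = (6.33×10⁻⁵)(414)/511 = 5.13×10⁻⁵ mol L⁻¹
[CrO₄²⁻] = (9.24×10⁻⁵)(97)/511 = 1.75×10⁻⁵ mol L⁻¹
Q = [Ag⁺]^2[CrO₄²⁻] = 4.61×10⁻¹⁴
Since Q (4.61×10⁻¹⁴) is less than Ksp (2.48×10⁻¹²), no Ag₂CrO₄ precipitates.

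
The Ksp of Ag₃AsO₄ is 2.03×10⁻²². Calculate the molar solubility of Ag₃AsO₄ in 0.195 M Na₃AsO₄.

Ag₃AsO₄(s) ⇌ 3 Ag⁺(aq) + AsO₄³⁻(aq)
AsO₄³⁻ is already present at 0.195 M. If s mol/L of Ag₃AsO₄ dissolves, [Ag⁺] = 3s while [AsO₄³⁻] ≈ 0.195 M.
Ksp = [Ag⁺]^3[AsO₄³⁻] = (3s)^3(0.195)
(3s)^3 = 2.03×10⁻²² / (0.195) = 1.04×10⁻²¹
s = 3.38×10⁻⁸ M

3.38×10⁻⁸ M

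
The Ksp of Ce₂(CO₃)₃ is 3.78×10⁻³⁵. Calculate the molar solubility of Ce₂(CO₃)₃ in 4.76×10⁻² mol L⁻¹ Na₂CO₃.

2.96×10⁻¹⁶ M

Ce₂(CO₃)₃(s) ⇌ 2 Ce³⁺(aq) + 3 CO₃²⁻(aq)
Let s be the solubility of Ce₂(CO₃)₃ here. The common ion gives [CO₃²⁻] ≈ 4.76×10⁻² mol L⁻¹, and [Ce³⁺] = 2s.
Ksp = [Ce³⁺]^2[CO₃²⁻]^3 = (2s)^2(4.76×10⁻²)^3
(2s)^2 = 3.78×10⁻³⁵ / (4.76×10⁻²)^3 = 3.50×10⁻³¹
s = 2.96×10⁻¹⁶ mol L⁻¹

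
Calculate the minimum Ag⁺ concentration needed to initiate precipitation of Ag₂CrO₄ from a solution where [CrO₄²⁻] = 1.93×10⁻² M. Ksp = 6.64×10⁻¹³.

5.87×10⁻⁶ M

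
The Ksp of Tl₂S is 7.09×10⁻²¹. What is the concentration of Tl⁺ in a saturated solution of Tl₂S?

2.42×10⁻⁷ M

Tl₂S(s) ⇌ 2 Tl⁺(aq) + S²⁻(aq)
If s mol/L of Tl₂S dissolves, [Tl⁺] = 2s and [S²⁻] = s.
Ksp = [Tl⁺]^2[S²⁻] = (2s)^2 · s = 4s^3 = 7.09×10⁻²¹
s = 1.21×10⁻⁷ mol L⁻¹
[Tl⁺] = 2s = 2.42×10⁻⁷ mol L⁻¹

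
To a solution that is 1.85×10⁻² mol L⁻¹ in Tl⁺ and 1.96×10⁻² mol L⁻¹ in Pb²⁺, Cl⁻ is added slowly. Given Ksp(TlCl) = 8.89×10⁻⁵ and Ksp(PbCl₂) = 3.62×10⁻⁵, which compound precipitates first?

The threshold for precipitation is Q = Ksp.
For TlCl: [Cl⁻] = (Ksp/[Tl⁺]) = 4.81×10⁻³ mol L⁻¹
For PbCl₂: [Cl⁻] = (Ksp/[Pb²⁺])^(1/2) = 4.30×10⁻² mol L⁻¹
Since TlCl needs less Cl⁻ to reach saturation, it precipitates first.

TlCl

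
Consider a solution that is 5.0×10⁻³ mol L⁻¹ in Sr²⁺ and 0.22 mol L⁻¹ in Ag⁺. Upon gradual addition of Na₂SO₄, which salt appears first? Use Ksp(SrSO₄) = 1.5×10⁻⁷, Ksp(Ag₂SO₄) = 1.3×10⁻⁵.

Each salt precipitates once Q = Ksp for that salt.
For SrSO₄: [SO₄²⁻] = (Ksp/[Sr²⁺]) = 3.0×10⁻⁵ mol L⁻¹
For Ag₂SO₄: [SO₄²⁻] = (Ksp/[Ag⁺]^2) = 2.7×10⁻⁴ mol L⁻¹
Since SrSO₄ needs less SO₄²⁻ to reach saturation, it precipitates first.

SrSO₄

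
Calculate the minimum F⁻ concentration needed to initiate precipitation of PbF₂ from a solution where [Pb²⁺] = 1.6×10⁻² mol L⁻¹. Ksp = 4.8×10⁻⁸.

1.7×10⁻³ M

Precipitation of each salt begins when its ion product equals Ksp.
PbF₂(s) ⇌ Pb²⁺(aq) + 2 F⁻(aq)
Ksp = [Pb²⁺][F⁻]^2 = [F⁻]^2(1.6×10⁻²)
[F⁻]^2 = 4.8×10⁻⁸ / (1.6×10⁻²) = 3.0×10⁻⁶
[F⁻] = 1.7×10⁻³ mol L⁻¹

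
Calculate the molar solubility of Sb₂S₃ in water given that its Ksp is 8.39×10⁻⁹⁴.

9.51×10⁻²⁰ M

Sb₂S₃(s) ⇌ 2 Sb³⁺(aq) + 3 S²⁻(aq)
If s mol/L of Sb₂S₃ dissolves, [Sb³⁺] = 2s and [S²⁻] = 3s.
Ksp = [Sb³⁺]^2[S²⁻]^3 = (2s)^2 · (3s)^3 = 108s^5
108s^5 = 8.39×10⁻⁹⁴  ⇒  s^5 = 7.77×10⁻⁹⁶
s = (7.77×10⁻⁹⁶)^(1/5) = 9.51×10⁻²⁰ M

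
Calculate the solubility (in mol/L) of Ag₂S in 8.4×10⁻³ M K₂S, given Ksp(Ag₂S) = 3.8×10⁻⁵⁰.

1.1×10⁻²⁴ M

Ag₂S(s) ⇌ 2 Ag⁺(aq) + S²⁻(aq)
S²⁻ is already present at 8.4×10⁻³ M. If s mol/L of Ag₂S dissolves, [Ag⁺] = 2s while [S²⁻] ≈ 8.4×10⁻³ M.
Ksp = [Ag⁺]^2[S²⁻] = (2s)^2(8.4×10⁻³)
(2s)^2 = 3.8×10⁻⁵⁰ / (8.4×10⁻³) = 4.5×10⁻⁴⁸
s = 1.1×10⁻²⁴ M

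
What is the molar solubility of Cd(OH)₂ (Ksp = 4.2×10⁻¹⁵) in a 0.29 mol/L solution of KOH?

5.0×10⁻¹⁴ M

Cd(OH)₂(s) ⇌ Cd²⁺(aq) + 2 OH⁻(aq)
The solution already contains OH⁻ at 0.29 mol/L. Let s be the molar solubility of Cd(OH)₂.
[OH⁻] ≈ 0.29 mol/L (common ion dominates); [Cd²⁺] = s.
Ksp = [Cd²⁺][OH⁻]^2 = s(0.29)^2
s = 4.2×10⁻¹⁵ / (0.29)^2 = 5.0×10⁻¹⁴
s = 5.0×10⁻¹⁴ mol/L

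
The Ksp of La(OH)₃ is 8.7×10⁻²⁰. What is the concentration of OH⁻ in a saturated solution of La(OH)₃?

2.3×10⁻⁵ M

La(OH)₃(s) ⇌ La³⁺(aq) + 3 OH⁻(aq)
For each mole of La(OH)₃ that dissolves per liter, [La³⁺] = s and [OH⁻] = 3s; let s denote this solubility.
Ksp = [La³⁺][OH⁻]^3 = s · (3s)^3 = 27s^4 = 8.7×10⁻²⁰
s = 7.5×10⁻⁶ M
[OH⁻] = 3s = 2.3×10⁻⁵ M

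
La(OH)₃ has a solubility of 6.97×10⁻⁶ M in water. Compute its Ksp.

Ksp = 6.37×10⁻²⁰

La(OH)₃(s) ⇌ La³⁺(aq) + 3 OH⁻(aq)
Let s be the molar solubility. Then [La³⁺] = s and [OH⁻] = 3s.
Ksp = [La³⁺][OH⁻]^3 = s · (3s)^3 = 27s^4
Ksp = 27 × (6.97×10⁻⁶)^4 = 6.37×10⁻²⁰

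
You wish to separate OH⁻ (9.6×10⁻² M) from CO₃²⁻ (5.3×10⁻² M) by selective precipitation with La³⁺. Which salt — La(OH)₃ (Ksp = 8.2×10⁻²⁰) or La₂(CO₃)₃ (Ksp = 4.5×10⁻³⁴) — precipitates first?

La(OH)₃

Precipitation of each salt begins when its ion product equals Ksp.
For La(OH)₃: [La³⁺] = (Ksp/[OH⁻]^3) = 9.3×10⁻¹⁷ M
For La₂(CO₃)₃: [La³⁺] = (Ksp/[CO₃²⁻]^3)^(1/2) = 1.7×10⁻¹⁵ M
Since La(OH)₃ needs less La³⁺ to reach saturation, it precipitates first.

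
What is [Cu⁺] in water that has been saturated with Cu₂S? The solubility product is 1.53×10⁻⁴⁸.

Cu₂S(s) ⇌ 2 Cu⁺(aq) + S²⁻(aq)
With molar solubility s: [Cu⁺] = 2s, [S²⁻] = s.
Ksp = [Cu⁺]^2[S²⁻] = (2s)^2 · s = 4s^3 = 1.53×10⁻⁴⁸
s = 7.26×10⁻¹⁷ mol/L
[Cu⁺] = 2s = 1.45×10⁻¹⁶ mol/L

1.45×10⁻¹⁶ M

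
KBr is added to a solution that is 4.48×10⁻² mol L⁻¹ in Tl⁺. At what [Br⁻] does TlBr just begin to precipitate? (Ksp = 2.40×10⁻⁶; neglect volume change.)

5.36×10⁻⁵ M

Precipitation begins when Q = Ksp.
TlBr(s) ⇌ Tl⁺(aq) + Br⁻(aq)
Ksp = [Tl⁺][Br⁻] = [Br⁻](4.48×10⁻²)
[Br⁻] = 2.40×10⁻⁶ / (4.48×10⁻²) = 5.36×10⁻⁵
[Br⁻] = 5.36×10⁻⁵ mol L⁻¹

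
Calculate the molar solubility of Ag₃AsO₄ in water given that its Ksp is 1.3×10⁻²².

Ag₃AsO₄(s) ⇌ 3 Ag⁺(aq) + AsO₄³⁻(aq)
With molar solubility s: [Ag⁺] = 3s, [AsO₄³⁻] = s.
Ksp = [Ag⁺]^3[AsO₄³⁻] = (3s)^3 · s = 27s^4
27s^4 = 1.3×10⁻²²  ⇒  s^4 = 4.8×10⁻²⁴
s = (4.8×10⁻²⁴)^(1/4) = 1.5×10⁻⁶ mol L⁻¹

1.5×10⁻⁶ M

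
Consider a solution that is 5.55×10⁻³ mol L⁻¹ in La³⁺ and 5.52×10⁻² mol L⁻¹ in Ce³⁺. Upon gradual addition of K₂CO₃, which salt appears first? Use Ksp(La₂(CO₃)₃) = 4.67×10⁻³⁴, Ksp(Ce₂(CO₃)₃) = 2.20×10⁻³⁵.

Precipitation begins when Q = Ksp.
For La₂(CO₃)₃: [CO₃²⁻] = (Ksp/[La³⁺]^2)^(1/3) = 2.48×10⁻¹⁰ mol L⁻¹
For Ce₂(CO₃)₃: [CO₃²⁻] = (Ksp/[Ce³⁺]^2)^(1/3) = 1.93×10⁻¹¹ mol L⁻¹
Ce₂(CO₃)₃ requires the lower [CO₃²⁻], so it precipitates first.

Ce₂(CO₃)₃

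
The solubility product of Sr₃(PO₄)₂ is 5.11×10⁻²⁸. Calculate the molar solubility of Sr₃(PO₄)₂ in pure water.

Sr₃(PO₄)₂(s) ⇌ 3 Sr²⁺(aq) + 2 PO₄³⁻(aq)
If s mol/L of Sr₃(PO₄)₂ dissolves, [Sr²⁺] = 3s and [PO₄³⁻] = 2s.
Ksp = [Sr²⁺]^3[PO₄³⁻]^2 = (3s)^3 · (2s)^2 = 108s^5
108s^5 = 5.11×10⁻²⁸  ⇒  s^5 = 4.73×10⁻³⁰
s = (4.73×10⁻³⁰)^(1/5) = 1.36×10⁻⁶ mol/L

1.36×10⁻⁶ M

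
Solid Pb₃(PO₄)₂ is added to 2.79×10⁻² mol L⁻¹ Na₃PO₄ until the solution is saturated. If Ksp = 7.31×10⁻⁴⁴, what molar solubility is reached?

Pb₃(PO₄)₂(s) ⇌ 3 Pb²⁺(aq) + 2 PO₄³⁻(aq)
The solution already contains PO₄³⁻ at 2.79×10⁻² mol L⁻¹. Let s be the molar solubility of Pb₃(PO₄)₂.
[PO₄³⁻] ≈ 2.79×10⁻² mol L⁻¹ (common ion dominates); [Pb²⁺] = 3s.
Ksp = [Pb²⁺]^3[PO₄³⁻]^2 = (3s)^3(2.79×10⁻²)^2
(3s)^3 = 7.31×10⁻⁴⁴ / (2.79×10⁻²)^2 = 9.39×10⁻⁴¹
s = 1.52×10⁻¹⁴ mol L⁻¹

1.52×10⁻¹⁴ M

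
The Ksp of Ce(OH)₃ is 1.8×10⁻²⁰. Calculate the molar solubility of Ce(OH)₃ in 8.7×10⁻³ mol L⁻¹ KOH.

2.7×10⁻¹⁴ M

Ce(OH)₃(s) ⇌ Ce³⁺(aq) + 3 OH⁻(aq)
Let s be the solubility of Ce(OH)₃ here. The common ion gives [OH⁻] ≈ 8.7×10⁻³ mol L⁻¹, and [Ce³⁺] = s.
Ksp = [Ce³⁺][OH⁻]^3 = s(8.7×10⁻³)^3
s = 1.8×10⁻²⁰ / (8.7×10⁻³)^3 = 2.7×10⁻¹⁴
s = 2.7×10⁻¹⁴ mol L⁻¹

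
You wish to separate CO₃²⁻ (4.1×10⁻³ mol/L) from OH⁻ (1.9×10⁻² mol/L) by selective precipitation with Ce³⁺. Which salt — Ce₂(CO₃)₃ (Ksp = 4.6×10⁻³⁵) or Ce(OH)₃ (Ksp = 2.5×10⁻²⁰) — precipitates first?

Precipitation begins when Q = Ksp.
For Ce₂(CO₃)₃: [Ce³⁺] = (Ksp/[CO₃²⁻]^3)^(1/2) = 2.6×10⁻¹⁴ mol/L
For Ce(OH)₃: [Ce³⁺] = (Ksp/[OH⁻]^3) = 3.6×10⁻¹⁵ mol/L
The smaller threshold [Ce³⁺] is reached first, so Ce(OH)₃ precipitates first.

Ce(OH)₃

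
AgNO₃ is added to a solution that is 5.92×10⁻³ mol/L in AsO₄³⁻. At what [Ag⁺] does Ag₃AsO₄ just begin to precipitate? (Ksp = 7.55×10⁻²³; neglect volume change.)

2.34×10⁻⁷ M

A salt starts to precipitate once the ion product Q reaches its Ksp.
Ag₃AsO₄(s) ⇌ 3 Ag⁺(aq) + AsO₄³⁻(aq)
Ksp = [Ag⁺]^3[AsO₄³⁻] = [Ag⁺]^3(5.92×10⁻³)
[Ag⁺]^3 = 7.55×10⁻²³ / (5.92×10⁻³) = 1.28×10⁻²⁰
[Ag⁺] = 2.34×10⁻⁷ mol/L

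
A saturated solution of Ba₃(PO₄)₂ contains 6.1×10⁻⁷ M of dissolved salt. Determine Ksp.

Ksp = 9.1×10⁻³⁰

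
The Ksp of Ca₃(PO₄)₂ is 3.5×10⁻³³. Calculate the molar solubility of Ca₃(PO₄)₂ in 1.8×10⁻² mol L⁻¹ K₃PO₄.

7.4×10⁻¹¹ M

Ca₃(PO₄)₂(s) ⇌ 3 Ca²⁺(aq) + 2 PO₄³⁻(aq)
Let s be the solubility of Ca₃(PO₄)₂ here. The common ion gives [PO₄³⁻] ≈ 1.8×10⁻² mol L⁻¹, and [Ca²⁺] = 3s.
Ksp = [Ca²⁺]^3[PO₄³⁻]^2 = (3s)^3(1.8×10⁻²)^2
(3s)^3 = 3.5×10⁻³³ / (1.8×10⁻²)^2 = 1.1×10⁻²⁹
s = 7.4×10⁻¹¹ mol L⁻¹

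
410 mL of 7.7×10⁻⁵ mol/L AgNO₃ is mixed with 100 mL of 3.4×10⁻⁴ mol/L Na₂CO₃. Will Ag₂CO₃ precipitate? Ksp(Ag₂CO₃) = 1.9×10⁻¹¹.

No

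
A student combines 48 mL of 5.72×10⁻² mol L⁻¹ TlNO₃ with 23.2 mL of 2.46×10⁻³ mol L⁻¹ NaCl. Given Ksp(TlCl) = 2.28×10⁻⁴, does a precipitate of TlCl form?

No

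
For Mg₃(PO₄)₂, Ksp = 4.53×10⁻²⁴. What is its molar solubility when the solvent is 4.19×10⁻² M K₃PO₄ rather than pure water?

4.57×10⁻⁸ M

Mg₃(PO₄)₂(s) ⇌ 3 Mg²⁺(aq) + 2 PO₄³⁻(aq)
The solution already contains PO₄³⁻ at 4.19×10⁻² M. Let s be the molar solubility of Mg₃(PO₄)₂.
[PO₄³⁻] ≈ 4.19×10⁻² M (common ion dominates); [Mg²⁺] = 3s.
Ksp = [Mg²⁺]^3[PO₄³⁻]^2 = (3s)^3(4.19×10⁻²)^2
(3s)^3 = 4.53×10⁻²⁴ / (4.19×10⁻²)^2 = 2.58×10⁻²¹
s = 4.57×10⁻⁸ M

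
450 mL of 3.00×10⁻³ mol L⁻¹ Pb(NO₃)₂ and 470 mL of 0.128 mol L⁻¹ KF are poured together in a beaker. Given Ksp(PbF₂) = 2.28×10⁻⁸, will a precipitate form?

The combined volume is 920 mL.
[Pb²⁺] = (3.00×10⁻³)(450)/920 = 1.47×10⁻³ mol L⁻¹
[F⁻] = (0.128)(470)/920 = 6.54×10⁻² mol L⁻¹
Q = [Pb²⁺][F⁻]^2 = 6.27×10⁻⁶
Because Q > Ksp (6.27×10⁻⁶ vs 2.28×10⁻⁸), a precipitate of PbF₂ forms.

Yes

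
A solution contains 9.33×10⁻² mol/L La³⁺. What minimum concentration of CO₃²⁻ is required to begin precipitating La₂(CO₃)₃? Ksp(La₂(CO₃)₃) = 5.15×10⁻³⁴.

Precipitation begins when Q = Ksp.
La₂(CO₃)₃(s) ⇌ 2 La³⁺(aq) + 3 CO₃²⁻(aq)
Ksp = [La³⁺]^2[CO₃²⁻]^3 = [CO₃²⁻]^3(9.33×10⁻²)^2
[CO₃²⁻]^3 = 5.15×10⁻³⁴ / (9.33×10⁻²)^2 = 5.92×10⁻³²
[CO₃²⁻] = 3.90×10⁻¹¹ mol/L

3.90×10⁻¹¹ M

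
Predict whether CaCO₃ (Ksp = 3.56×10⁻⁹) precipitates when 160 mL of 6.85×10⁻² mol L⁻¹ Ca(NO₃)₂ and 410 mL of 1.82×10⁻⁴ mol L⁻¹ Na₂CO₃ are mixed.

Yes

The combined volume is 570 mL.
[Ca²⁺] = (6.85×10⁻²)(160)/570 = 1.92×10⁻² mol L⁻¹
[CO₃²⁻] = (1.82×10⁻⁴)(410)/570 = 1.31×10⁻⁴ mol L⁻¹
Q = [Ca²⁺][CO₃²⁻] = 2.52×10⁻⁶
Since Q (2.52×10⁻⁶) exceeds Ksp (3.56×10⁻⁹), CaCO₃ will precipitate.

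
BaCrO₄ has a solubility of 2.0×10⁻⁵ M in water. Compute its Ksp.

BaCrO₄(s) ⇌ Ba²⁺(aq) + CrO₄²⁻(aq)
Let s be the molar solubility. Then [Ba²⁺] = s and [CrO₄²⁻] = s.
Ksp = [Ba²⁺][CrO₄²⁻] = s · s = s^2
Ksp = (2.0×10⁻⁵)^2 = 4.0×10⁻¹⁰

Ksp = 4.0×10⁻¹⁰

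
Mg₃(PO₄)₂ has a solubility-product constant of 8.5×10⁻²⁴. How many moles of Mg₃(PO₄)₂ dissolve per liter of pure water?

Mg₃(PO₄)₂(s) ⇌ 3 Mg²⁺(aq) + 2 PO₄³⁻(aq)
If s mol/L of Mg₃(PO₄)₂ dissolves, [Mg²⁺] = 3s and [PO₄³⁻] = 2s.
Ksp = [Mg²⁺]^3[PO₄³⁻]^2 = (3s)^3 · (2s)^2 = 108s^5
108s^5 = 8.5×10⁻²⁴  ⇒  s^5 = 7.9×10⁻²⁶
Taking the 5th root, s = 9.5×10⁻⁶ mol/L.

9.5×10⁻⁶ M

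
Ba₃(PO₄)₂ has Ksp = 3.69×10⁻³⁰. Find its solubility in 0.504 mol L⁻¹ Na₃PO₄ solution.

Ba₃(PO₄)₂(s) ⇌ 3 Ba²⁺(aq) + 2 PO₄³⁻(aq)
Let s be the solubility of Ba₃(PO₄)₂ here. The common ion gives [PO₄³⁻] ≈ 0.504 mol L⁻¹, and [Ba²⁺] = 3s.
Ksp = [Ba²⁺]^3[PO₄³⁻]^2 = (3s)^3(0.504)^2
(3s)^3 = 3.69×10⁻³⁰ / (0.504)^2 = 1.45×10⁻²⁹
s = 8.13×10⁻¹¹ mol L⁻¹

8.13×10⁻¹¹ M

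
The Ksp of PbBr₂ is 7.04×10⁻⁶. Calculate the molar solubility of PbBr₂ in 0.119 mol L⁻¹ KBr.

PbBr₂(s) ⇌ Pb²⁺(aq) + 2 Br⁻(aq)
Let s be the solubility of PbBr₂ here. The common ion gives [Br⁻] ≈ 0.119 mol L⁻¹, and [Pb²⁺] = s.
Ksp = [Pb²⁺][Br⁻]^2 = s(0.119)^2
s = 7.04×10⁻⁶ / (0.119)^2 = 4.97×10⁻⁴
s = 4.97×10⁻⁴ mol L⁻¹

4.97×10⁻⁴ M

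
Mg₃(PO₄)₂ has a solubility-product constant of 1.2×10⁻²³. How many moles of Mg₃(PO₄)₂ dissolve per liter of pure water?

1.0×10⁻⁵ M

Mg₃(PO₄)₂(s) ⇌ 3 Mg²⁺(aq) + 2 PO₄³⁻(aq)
Let s be the molar solubility. Then [Mg²⁺] = 3s and [PO₄³⁻] = 2s.
Ksp = [Mg²⁺]^3[PO₄³⁻]^2 = (3s)^3 · (2s)^2 = 108s^5
108s^5 = 1.2×10⁻²³  ⇒  s^5 = 1.1×10⁻²⁵
Taking the 5th root, s = 1.0×10⁻⁵ M.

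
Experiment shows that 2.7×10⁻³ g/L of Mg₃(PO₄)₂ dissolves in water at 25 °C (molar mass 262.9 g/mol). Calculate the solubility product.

Ksp = 1.2×10⁻²³

Convert to molarity: s = 2.7×10⁻³ / 262.9 = 1.027×10⁻⁵ mol/L
Mg₃(PO₄)₂(s) ⇌ 3 Mg²⁺(aq) + 2 PO₄³⁻(aq)
Call the molar solubility s, so that [Mg²⁺] = 3s and [PO₄³⁻] = 2s.
Ksp = [Mg²⁺]^3[PO₄³⁻]^2 = (3s)^3 · (2s)^2 = 108s^5
Ksp = 108 × (1.027×10⁻⁵)^5 = 1.2×10⁻²³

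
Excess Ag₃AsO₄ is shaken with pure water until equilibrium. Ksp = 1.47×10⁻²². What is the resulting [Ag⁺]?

Ag₃AsO₄(s) ⇌ 3 Ag⁺(aq) + AsO₄³⁻(aq)
With molar solubility s: [Ag⁺] = 3s, [AsO₄³⁻] = s.
Ksp = [Ag⁺]^3[AsO₄³⁻] = (3s)^3 · s = 27s^4 = 1.47×10⁻²²
s = 1.53×10⁻⁶ M
[Ag⁺] = 3s = 4.58×10⁻⁶ M

4.58×10⁻⁶ M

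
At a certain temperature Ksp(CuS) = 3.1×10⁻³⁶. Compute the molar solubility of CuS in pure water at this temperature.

CuS(s) ⇌ Cu²⁺(aq) + S²⁻(aq)
Call the molar solubility s, so that [Cu²⁺] = s and [S²⁻] = s.
Ksp = [Cu²⁺][S²⁻] = s · s = s^2
s^2 = 3.1×10⁻³⁶
Taking the 2nd root, s = 1.8×10⁻¹⁸ mol L⁻¹.

1.8×10⁻¹⁸ M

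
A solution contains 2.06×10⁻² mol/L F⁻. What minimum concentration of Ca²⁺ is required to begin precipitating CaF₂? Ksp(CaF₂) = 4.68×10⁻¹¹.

1.10×10⁻⁷ M

Precipitation begins when Q = Ksp.
CaF₂(s) ⇌ Ca²⁺(aq) + 2 F⁻(aq)
Ksp = [Ca²⁺][F⁻]^2 = [Ca²⁺](2.06×10⁻²)^2
[Ca²⁺] = 4.68×10⁻¹¹ / (2.06×10⁻²)^2 = 1.10×10⁻⁷
[Ca²⁺] = 1.10×10⁻⁷ mol/L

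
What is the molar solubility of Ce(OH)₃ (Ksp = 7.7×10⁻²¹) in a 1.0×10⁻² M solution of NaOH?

Ce(OH)₃(s) ⇌ Ce³⁺(aq) + 3 OH⁻(aq)
Let s be the solubility of Ce(OH)₃ here. The common ion gives [OH⁻] ≈ 1.0×10⁻² M, and [Ce³⁺] = s.
Ksp = [Ce³⁺][OH⁻]^3 = s(1.0×10⁻²)^3
s = 7.7×10⁻²¹ / (1.0×10⁻²)^3 = 7.7×10⁻¹⁵
s = 7.7×10⁻¹⁵ M

7.7×10⁻¹⁵ M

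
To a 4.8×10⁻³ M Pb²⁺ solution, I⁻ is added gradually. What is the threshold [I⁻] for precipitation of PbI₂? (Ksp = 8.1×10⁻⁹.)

Each salt precipitates once Q = Ksp for that salt.
PbI₂(s) ⇌ Pb²⁺(aq) + 2 I⁻(aq)
Ksp = [Pb²⁺][I⁻]^2 = [I⁻]^2(4.8×10⁻³)
[I⁻]^2 = 8.1×10⁻⁹ / (4.8×10⁻³) = 1.7×10⁻⁶
[I⁻] = 1.3×10⁻³ M

1.3×10⁻³ M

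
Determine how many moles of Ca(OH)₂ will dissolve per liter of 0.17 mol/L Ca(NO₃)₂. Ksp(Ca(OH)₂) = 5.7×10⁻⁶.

2.9×10⁻³ M

Ca(OH)₂(s) ⇌ Ca²⁺(aq) + 2 OH⁻(aq)
Let s be the solubility of Ca(OH)₂ here. The common ion gives [Ca²⁺] ≈ 0.17 mol/L, and [OH⁻] = 2s.
Ksp = [Ca²⁺][OH⁻]^2 = (0.17)(2s)^2
(2s)^2 = 5.7×10⁻⁶ / (0.17) = 3.4×10⁻⁵
s = 2.9×10⁻³ mol/L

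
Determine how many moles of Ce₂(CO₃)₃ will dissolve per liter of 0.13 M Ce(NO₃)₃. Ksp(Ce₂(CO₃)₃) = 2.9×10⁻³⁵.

4.0×10⁻¹² M

Ce₂(CO₃)₃(s) ⇌ 2 Ce³⁺(aq) + 3 CO₃²⁻(aq)
Let s be the solubility of Ce₂(CO₃)₃ here. The common ion gives [Ce³⁺] ≈ 0.13 M, and [CO₃²⁻] = 3s.
Ksp = [Ce³⁺]^2[CO₃²⁻]^3 = (0.13)^2(3s)^3
(3s)^3 = 2.9×10⁻³⁵ / (0.13)^2 = 1.7×10⁻³³
s = 4.0×10⁻¹² M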